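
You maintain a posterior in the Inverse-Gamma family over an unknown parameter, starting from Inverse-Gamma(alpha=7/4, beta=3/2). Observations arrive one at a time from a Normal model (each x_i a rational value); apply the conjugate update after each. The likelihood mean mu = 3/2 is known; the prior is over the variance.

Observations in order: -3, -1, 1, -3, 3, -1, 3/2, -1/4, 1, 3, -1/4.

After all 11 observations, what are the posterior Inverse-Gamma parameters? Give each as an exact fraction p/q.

obs 1: x=-3 → posterior Inverse-Gamma(9/4, 93/8)
obs 2: x=-1 → posterior Inverse-Gamma(11/4, 59/4)
obs 3: x=1 → posterior Inverse-Gamma(13/4, 119/8)
obs 4: x=-3 → posterior Inverse-Gamma(15/4, 25)
obs 5: x=3 → posterior Inverse-Gamma(17/4, 209/8)
obs 6: x=-1 → posterior Inverse-Gamma(19/4, 117/4)
obs 7: x=3/2 → posterior Inverse-Gamma(21/4, 117/4)
obs 8: x=-1/4 → posterior Inverse-Gamma(23/4, 985/32)
obs 9: x=1 → posterior Inverse-Gamma(25/4, 989/32)
obs 10: x=3 → posterior Inverse-Gamma(27/4, 1025/32)
obs 11: x=-1/4 → posterior Inverse-Gamma(29/4, 537/16)

alpha=29/4, beta=537/16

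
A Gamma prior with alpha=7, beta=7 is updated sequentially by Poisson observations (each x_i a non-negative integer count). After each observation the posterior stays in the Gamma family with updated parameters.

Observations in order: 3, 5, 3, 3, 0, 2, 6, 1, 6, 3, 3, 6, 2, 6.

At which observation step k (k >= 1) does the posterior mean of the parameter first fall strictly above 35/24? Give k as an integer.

obs 1: x=3 → posterior Gamma(10, 8)
obs 2: x=5 → posterior Gamma(15, 9)
obs 3: x=3 → posterior Gamma(18, 10)
obs 4: x=3 → posterior Gamma(21, 11)
obs 5: x=0 → posterior Gamma(21, 12)
obs 6: x=2 → posterior Gamma(23, 13)
obs 7: x=6 → posterior Gamma(29, 14)
obs 8: x=1 → posterior Gamma(30, 15)
obs 9: x=6 → posterior Gamma(36, 16)
obs 10: x=3 → posterior Gamma(39, 17)
obs 11: x=3 → posterior Gamma(42, 18)
obs 12: x=6 → posterior Gamma(48, 19)
obs 13: x=2 → posterior Gamma(50, 20)
obs 14: x=6 → posterior Gamma(56, 21)

k = 2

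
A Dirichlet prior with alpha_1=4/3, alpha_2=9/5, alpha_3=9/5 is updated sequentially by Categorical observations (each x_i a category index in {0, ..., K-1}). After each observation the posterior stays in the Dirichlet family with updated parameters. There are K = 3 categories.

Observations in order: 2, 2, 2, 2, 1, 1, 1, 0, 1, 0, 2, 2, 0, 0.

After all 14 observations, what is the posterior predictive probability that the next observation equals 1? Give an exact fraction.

87/284

obs 1: x=2 → posterior Dirichlet(4/3, 9/5, 14/5)
obs 2: x=2 → posterior Dirichlet(4/3, 9/5, 19/5)
obs 3: x=2 → posterior Dirichlet(4/3, 9/5, 24/5)
obs 4: x=2 → posterior Dirichlet(4/3, 9/5, 29/5)
obs 5: x=1 → posterior Dirichlet(4/3, 14/5, 29/5)
obs 6: x=1 → posterior Dirichlet(4/3, 19/5, 29/5)
obs 7: x=1 → posterior Dirichlet(4/3, 24/5, 29/5)
obs 8: x=0 → posterior Dirichlet(7/3, 24/5, 29/5)
obs 9: x=1 → posterior Dirichlet(7/3, 29/5, 29/5)
obs 10: x=0 → posterior Dirichlet(10/3, 29/5, 29/5)
obs 11: x=2 → posterior Dirichlet(10/3, 29/5, 34/5)
obs 12: x=2 → posterior Dirichlet(10/3, 29/5, 39/5)
obs 13: x=0 → posterior Dirichlet(13/3, 29/5, 39/5)
obs 14: x=0 → posterior Dirichlet(16/3, 29/5, 39/5)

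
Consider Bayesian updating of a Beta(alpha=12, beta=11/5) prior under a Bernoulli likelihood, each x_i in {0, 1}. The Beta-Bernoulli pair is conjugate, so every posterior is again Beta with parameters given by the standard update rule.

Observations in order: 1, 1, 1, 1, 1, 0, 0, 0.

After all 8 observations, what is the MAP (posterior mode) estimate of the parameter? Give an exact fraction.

obs 1: x=1 → posterior Beta(13, 11/5)
obs 2: x=1 → posterior Beta(14, 11/5)
obs 3: x=1 → posterior Beta(15, 11/5)
obs 4: x=1 → posterior Beta(16, 11/5)
obs 5: x=1 → posterior Beta(17, 11/5)
obs 6: x=0 → posterior Beta(17, 16/5)
obs 7: x=0 → posterior Beta(17, 21/5)
obs 8: x=0 → posterior Beta(17, 26/5)

80/101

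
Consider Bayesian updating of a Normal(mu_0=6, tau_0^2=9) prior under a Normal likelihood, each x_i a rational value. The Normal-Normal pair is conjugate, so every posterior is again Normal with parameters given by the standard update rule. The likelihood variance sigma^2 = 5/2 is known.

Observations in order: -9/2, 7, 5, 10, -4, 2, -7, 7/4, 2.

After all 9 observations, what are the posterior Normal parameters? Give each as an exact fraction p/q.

obs 1: x=-9/2 → posterior Normal(-51/23, 45/23)
obs 2: x=7 → posterior Normal(75/41, 45/41)
obs 3: x=5 → posterior Normal(165/59, 45/59)
obs 4: x=10 → posterior Normal(345/77, 45/77)
obs 5: x=-4 → posterior Normal(273/95, 9/19)
obs 6: x=2 → posterior Normal(309/113, 45/113)
obs 7: x=-7 → posterior Normal(183/131, 45/131)
obs 8: x=7/4 → posterior Normal(429/298, 45/149)
obs 9: x=2 → posterior Normal(3/2, 45/167)

mu_0=3/2, tau_0^2=45/167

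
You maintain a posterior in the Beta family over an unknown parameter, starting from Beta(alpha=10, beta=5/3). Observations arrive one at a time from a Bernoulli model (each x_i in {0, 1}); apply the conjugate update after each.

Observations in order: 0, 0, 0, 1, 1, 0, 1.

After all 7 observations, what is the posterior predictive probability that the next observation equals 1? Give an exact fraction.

39/56

obs 1: x=0 → posterior Beta(10, 8/3)
obs 2: x=0 → posterior Beta(10, 11/3)
obs 3: x=0 → posterior Beta(10, 14/3)
obs 4: x=1 → posterior Beta(11, 14/3)
obs 5: x=1 → posterior Beta(12, 14/3)
obs 6: x=0 → posterior Beta(12, 17/3)
obs 7: x=1 → posterior Beta(13, 17/3)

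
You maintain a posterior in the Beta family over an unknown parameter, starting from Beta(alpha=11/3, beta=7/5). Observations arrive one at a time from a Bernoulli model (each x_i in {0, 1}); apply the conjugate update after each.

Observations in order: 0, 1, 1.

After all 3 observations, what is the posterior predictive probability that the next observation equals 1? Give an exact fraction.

obs 1: x=0 → posterior Beta(11/3, 12/5)
obs 2: x=1 → posterior Beta(14/3, 12/5)
obs 3: x=1 → posterior Beta(17/3, 12/5)

85/121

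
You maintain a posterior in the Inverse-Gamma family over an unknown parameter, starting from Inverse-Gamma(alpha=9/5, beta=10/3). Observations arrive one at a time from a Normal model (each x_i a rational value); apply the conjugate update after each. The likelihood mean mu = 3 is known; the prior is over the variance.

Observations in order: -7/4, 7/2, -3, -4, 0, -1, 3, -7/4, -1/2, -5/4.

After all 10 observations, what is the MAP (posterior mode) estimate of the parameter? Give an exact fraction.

obs 1: x=-7/4 → posterior Inverse-Gamma(23/10, 1403/96)
obs 2: x=7/2 → posterior Inverse-Gamma(14/5, 1415/96)
obs 3: x=-3 → posterior Inverse-Gamma(33/10, 3143/96)
obs 4: x=-4 → posterior Inverse-Gamma(19/5, 5495/96)
obs 5: x=0 → posterior Inverse-Gamma(43/10, 5927/96)
obs 6: x=-1 → posterior Inverse-Gamma(24/5, 6695/96)
obs 7: x=3 → posterior Inverse-Gamma(53/10, 6695/96)
obs 8: x=-7/4 → posterior Inverse-Gamma(29/5, 3889/48)
obs 9: x=-1/2 → posterior Inverse-Gamma(63/10, 4183/48)
obs 10: x=-5/4 → posterior Inverse-Gamma(34/5, 9233/96)

46165/3744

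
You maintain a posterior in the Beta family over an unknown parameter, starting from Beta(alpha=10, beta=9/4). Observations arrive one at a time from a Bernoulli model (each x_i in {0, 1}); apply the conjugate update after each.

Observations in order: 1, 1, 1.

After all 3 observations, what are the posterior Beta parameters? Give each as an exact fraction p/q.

alpha=13, beta=9/4

obs 1: x=1 → posterior Beta(11, 9/4)
obs 2: x=1 → posterior Beta(12, 9/4)
obs 3: x=1 → posterior Beta(13, 9/4)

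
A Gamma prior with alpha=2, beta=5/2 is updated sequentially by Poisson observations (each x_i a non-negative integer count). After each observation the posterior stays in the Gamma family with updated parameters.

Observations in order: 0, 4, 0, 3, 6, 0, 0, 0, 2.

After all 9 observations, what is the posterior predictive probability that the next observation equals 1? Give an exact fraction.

obs 1: x=0 → posterior Gamma(2, 7/2)
obs 2: x=4 → posterior Gamma(6, 9/2)
obs 3: x=0 → posterior Gamma(6, 11/2)
obs 4: x=3 → posterior Gamma(9, 13/2)
obs 5: x=6 → posterior Gamma(15, 15/2)
obs 6: x=0 → posterior Gamma(15, 17/2)
obs 7: x=0 → posterior Gamma(15, 19/2)
obs 8: x=0 → posterior Gamma(15, 21/2)
obs 9: x=2 → posterior Gamma(17, 23/2)

4795701345062540943487502/14551915228366851806640625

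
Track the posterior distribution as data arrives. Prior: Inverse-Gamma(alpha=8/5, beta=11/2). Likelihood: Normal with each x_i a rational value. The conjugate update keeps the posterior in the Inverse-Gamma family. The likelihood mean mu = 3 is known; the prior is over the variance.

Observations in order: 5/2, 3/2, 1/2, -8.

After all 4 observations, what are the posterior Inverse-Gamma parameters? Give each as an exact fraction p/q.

obs 1: x=5/2 → posterior Inverse-Gamma(21/10, 45/8)
obs 2: x=3/2 → posterior Inverse-Gamma(13/5, 27/4)
obs 3: x=1/2 → posterior Inverse-Gamma(31/10, 79/8)
obs 4: x=-8 → posterior Inverse-Gamma(18/5, 563/8)

alpha=18/5, beta=563/8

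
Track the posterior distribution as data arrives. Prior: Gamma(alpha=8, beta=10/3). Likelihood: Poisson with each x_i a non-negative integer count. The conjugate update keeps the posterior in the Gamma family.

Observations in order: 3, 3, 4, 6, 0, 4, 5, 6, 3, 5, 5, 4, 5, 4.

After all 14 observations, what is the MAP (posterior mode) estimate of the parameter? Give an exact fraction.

48/13

obs 1: x=3 → posterior Gamma(11, 13/3)
obs 2: x=3 → posterior Gamma(14, 16/3)
obs 3: x=4 → posterior Gamma(18, 19/3)
obs 4: x=6 → posterior Gamma(24, 22/3)
obs 5: x=0 → posterior Gamma(24, 25/3)
obs 6: x=4 → posterior Gamma(28, 28/3)
obs 7: x=5 → posterior Gamma(33, 31/3)
obs 8: x=6 → posterior Gamma(39, 34/3)
obs 9: x=3 → posterior Gamma(42, 37/3)
obs 10: x=5 → posterior Gamma(47, 40/3)
obs 11: x=5 → posterior Gamma(52, 43/3)
obs 12: x=4 → posterior Gamma(56, 46/3)
obs 13: x=5 → posterior Gamma(61, 49/3)
obs 14: x=4 → posterior Gamma(65, 52/3)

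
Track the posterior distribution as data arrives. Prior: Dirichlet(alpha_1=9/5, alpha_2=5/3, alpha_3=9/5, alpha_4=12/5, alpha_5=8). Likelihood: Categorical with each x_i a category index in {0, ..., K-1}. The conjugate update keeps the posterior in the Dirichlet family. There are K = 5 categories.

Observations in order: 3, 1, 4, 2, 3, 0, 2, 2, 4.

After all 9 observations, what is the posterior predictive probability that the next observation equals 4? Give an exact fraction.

obs 1: x=3 → posterior Dirichlet(9/5, 5/3, 9/5, 17/5, 8)
obs 2: x=1 → posterior Dirichlet(9/5, 8/3, 9/5, 17/5, 8)
obs 3: x=4 → posterior Dirichlet(9/5, 8/3, 9/5, 17/5, 9)
obs 4: x=2 → posterior Dirichlet(9/5, 8/3, 14/5, 17/5, 9)
obs 5: x=3 → posterior Dirichlet(9/5, 8/3, 14/5, 22/5, 9)
obs 6: x=0 → posterior Dirichlet(14/5, 8/3, 14/5, 22/5, 9)
obs 7: x=2 → posterior Dirichlet(14/5, 8/3, 19/5, 22/5, 9)
obs 8: x=2 → posterior Dirichlet(14/5, 8/3, 24/5, 22/5, 9)
obs 9: x=4 → posterior Dirichlet(14/5, 8/3, 24/5, 22/5, 10)

15/37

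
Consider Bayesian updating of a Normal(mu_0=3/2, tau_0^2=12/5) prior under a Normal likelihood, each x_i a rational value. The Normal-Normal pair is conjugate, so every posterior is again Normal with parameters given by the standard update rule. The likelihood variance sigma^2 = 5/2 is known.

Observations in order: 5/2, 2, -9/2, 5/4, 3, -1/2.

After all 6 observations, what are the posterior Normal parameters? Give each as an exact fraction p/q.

mu_0=255/338, tau_0^2=60/169

obs 1: x=5/2 → posterior Normal(195/98, 60/49)
obs 2: x=2 → posterior Normal(291/146, 60/73)
obs 3: x=-9/2 → posterior Normal(75/194, 60/97)
obs 4: x=5/4 → posterior Normal(135/242, 60/121)
obs 5: x=3 → posterior Normal(279/290, 12/29)
obs 6: x=-1/2 → posterior Normal(255/338, 60/169)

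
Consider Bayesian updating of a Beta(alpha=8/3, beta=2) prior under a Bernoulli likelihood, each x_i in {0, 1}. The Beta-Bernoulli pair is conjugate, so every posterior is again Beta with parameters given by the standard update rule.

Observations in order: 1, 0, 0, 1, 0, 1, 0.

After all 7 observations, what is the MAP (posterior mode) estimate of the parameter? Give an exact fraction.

14/29

obs 1: x=1 → posterior Beta(11/3, 2)
obs 2: x=0 → posterior Beta(11/3, 3)
obs 3: x=0 → posterior Beta(11/3, 4)
obs 4: x=1 → posterior Beta(14/3, 4)
obs 5: x=0 → posterior Beta(14/3, 5)
obs 6: x=1 → posterior Beta(17/3, 5)
obs 7: x=0 → posterior Beta(17/3, 6)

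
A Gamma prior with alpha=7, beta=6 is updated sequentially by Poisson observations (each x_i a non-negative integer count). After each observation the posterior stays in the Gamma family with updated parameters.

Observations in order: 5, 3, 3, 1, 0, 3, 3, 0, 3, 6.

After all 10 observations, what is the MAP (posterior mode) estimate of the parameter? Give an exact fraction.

obs 1: x=5 → posterior Gamma(12, 7)
obs 2: x=3 → posterior Gamma(15, 8)
obs 3: x=3 → posterior Gamma(18, 9)
obs 4: x=1 → posterior Gamma(19, 10)
obs 5: x=0 → posterior Gamma(19, 11)
obs 6: x=3 → posterior Gamma(22, 12)
obs 7: x=3 → posterior Gamma(25, 13)
obs 8: x=0 → posterior Gamma(25, 14)
obs 9: x=3 → posterior Gamma(28, 15)
obs 10: x=6 → posterior Gamma(34, 16)

33/16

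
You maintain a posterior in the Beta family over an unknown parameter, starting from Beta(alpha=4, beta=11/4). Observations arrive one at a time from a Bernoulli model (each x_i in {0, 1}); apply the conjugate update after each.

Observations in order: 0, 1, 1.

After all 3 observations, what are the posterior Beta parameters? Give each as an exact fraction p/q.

obs 1: x=0 → posterior Beta(4, 15/4)
obs 2: x=1 → posterior Beta(5, 15/4)
obs 3: x=1 → posterior Beta(6, 15/4)

alpha=6, beta=15/4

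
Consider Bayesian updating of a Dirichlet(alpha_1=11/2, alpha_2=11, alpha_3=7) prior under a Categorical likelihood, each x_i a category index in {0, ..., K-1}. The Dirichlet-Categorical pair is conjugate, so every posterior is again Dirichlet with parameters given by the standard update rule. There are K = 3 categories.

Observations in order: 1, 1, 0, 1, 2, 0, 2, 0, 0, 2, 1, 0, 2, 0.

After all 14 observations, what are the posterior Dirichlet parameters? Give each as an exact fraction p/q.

alpha_1=23/2, alpha_2=15, alpha_3=11

obs 1: x=1 → posterior Dirichlet(11/2, 12, 7)
obs 2: x=1 → posterior Dirichlet(11/2, 13, 7)
obs 3: x=0 → posterior Dirichlet(13/2, 13, 7)
obs 4: x=1 → posterior Dirichlet(13/2, 14, 7)
obs 5: x=2 → posterior Dirichlet(13/2, 14, 8)
obs 6: x=0 → posterior Dirichlet(15/2, 14, 8)
obs 7: x=2 → posterior Dirichlet(15/2, 14, 9)
obs 8: x=0 → posterior Dirichlet(17/2, 14, 9)
obs 9: x=0 → posterior Dirichlet(19/2, 14, 9)
obs 10: x=2 → posterior Dirichlet(19/2, 14, 10)
obs 11: x=1 → posterior Dirichlet(19/2, 15, 10)
obs 12: x=0 → posterior Dirichlet(21/2, 15, 10)
obs 13: x=2 → posterior Dirichlet(21/2, 15, 11)
obs 14: x=0 → posterior Dirichlet(23/2, 15, 11)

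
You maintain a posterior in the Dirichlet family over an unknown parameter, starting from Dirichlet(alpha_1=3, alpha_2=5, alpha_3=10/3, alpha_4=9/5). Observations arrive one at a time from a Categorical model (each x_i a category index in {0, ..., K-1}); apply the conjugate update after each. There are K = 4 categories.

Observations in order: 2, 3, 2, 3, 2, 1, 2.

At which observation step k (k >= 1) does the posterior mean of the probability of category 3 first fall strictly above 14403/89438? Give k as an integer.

k = 2

obs 1: x=2 → posterior Dirichlet(3, 5, 13/3, 9/5)
obs 2: x=3 → posterior Dirichlet(3, 5, 13/3, 14/5)
obs 3: x=2 → posterior Dirichlet(3, 5, 16/3, 14/5)
obs 4: x=3 → posterior Dirichlet(3, 5, 16/3, 19/5)
obs 5: x=2 → posterior Dirichlet(3, 5, 19/3, 19/5)
obs 6: x=1 → posterior Dirichlet(3, 6, 19/3, 19/5)
obs 7: x=2 → posterior Dirichlet(3, 6, 22/3, 19/5)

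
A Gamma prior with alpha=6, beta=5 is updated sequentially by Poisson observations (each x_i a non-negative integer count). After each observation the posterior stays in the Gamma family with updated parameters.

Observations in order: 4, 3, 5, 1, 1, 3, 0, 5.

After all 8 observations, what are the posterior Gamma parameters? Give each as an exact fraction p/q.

obs 1: x=4 → posterior Gamma(10, 6)
obs 2: x=3 → posterior Gamma(13, 7)
obs 3: x=5 → posterior Gamma(18, 8)
obs 4: x=1 → posterior Gamma(19, 9)
obs 5: x=1 → posterior Gamma(20, 10)
obs 6: x=3 → posterior Gamma(23, 11)
obs 7: x=0 → posterior Gamma(23, 12)
obs 8: x=5 → posterior Gamma(28, 13)

alpha=28, beta=13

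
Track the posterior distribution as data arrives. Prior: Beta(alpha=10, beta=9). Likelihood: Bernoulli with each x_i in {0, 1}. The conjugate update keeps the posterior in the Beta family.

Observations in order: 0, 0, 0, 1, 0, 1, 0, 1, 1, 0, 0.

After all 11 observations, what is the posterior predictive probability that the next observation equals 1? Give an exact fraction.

7/15

obs 1: x=0 → posterior Beta(10, 10)
obs 2: x=0 → posterior Beta(10, 11)
obs 3: x=0 → posterior Beta(10, 12)
obs 4: x=1 → posterior Beta(11, 12)
obs 5: x=0 → posterior Beta(11, 13)
obs 6: x=1 → posterior Beta(12, 13)
obs 7: x=0 → posterior Beta(12, 14)
obs 8: x=1 → posterior Beta(13, 14)
obs 9: x=1 → posterior Beta(14, 14)
obs 10: x=0 → posterior Beta(14, 15)
obs 11: x=0 → posterior Beta(14, 16)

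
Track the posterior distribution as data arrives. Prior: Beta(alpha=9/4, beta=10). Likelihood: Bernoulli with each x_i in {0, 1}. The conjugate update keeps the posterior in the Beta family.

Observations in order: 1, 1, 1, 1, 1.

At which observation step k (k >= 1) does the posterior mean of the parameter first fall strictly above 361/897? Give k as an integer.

obs 1: x=1 → posterior Beta(13/4, 10)
obs 2: x=1 → posterior Beta(17/4, 10)
obs 3: x=1 → posterior Beta(21/4, 10)
obs 4: x=1 → posterior Beta(25/4, 10)
obs 5: x=1 → posterior Beta(29/4, 10)

k = 5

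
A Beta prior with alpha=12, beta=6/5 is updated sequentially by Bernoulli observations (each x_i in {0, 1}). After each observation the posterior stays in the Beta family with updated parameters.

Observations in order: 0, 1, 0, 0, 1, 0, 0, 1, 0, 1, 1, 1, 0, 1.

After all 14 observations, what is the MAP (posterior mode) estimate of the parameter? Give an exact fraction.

obs 1: x=0 → posterior Beta(12, 11/5)
obs 2: x=1 → posterior Beta(13, 11/5)
obs 3: x=0 → posterior Beta(13, 16/5)
obs 4: x=0 → posterior Beta(13, 21/5)
obs 5: x=1 → posterior Beta(14, 21/5)
obs 6: x=0 → posterior Beta(14, 26/5)
obs 7: x=0 → posterior Beta(14, 31/5)
obs 8: x=1 → posterior Beta(15, 31/5)
obs 9: x=0 → posterior Beta(15, 36/5)
obs 10: x=1 → posterior Beta(16, 36/5)
obs 11: x=1 → posterior Beta(17, 36/5)
obs 12: x=1 → posterior Beta(18, 36/5)
obs 13: x=0 → posterior Beta(18, 41/5)
obs 14: x=1 → posterior Beta(19, 41/5)

5/7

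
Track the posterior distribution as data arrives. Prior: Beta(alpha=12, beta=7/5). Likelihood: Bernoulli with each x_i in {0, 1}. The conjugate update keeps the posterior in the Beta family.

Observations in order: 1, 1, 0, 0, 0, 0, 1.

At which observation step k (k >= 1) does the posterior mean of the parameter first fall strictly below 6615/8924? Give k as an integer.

obs 1: x=1 → posterior Beta(13, 7/5)
obs 2: x=1 → posterior Beta(14, 7/5)
obs 3: x=0 → posterior Beta(14, 12/5)
obs 4: x=0 → posterior Beta(14, 17/5)
obs 5: x=0 → posterior Beta(14, 22/5)
obs 6: x=0 → posterior Beta(14, 27/5)
obs 7: x=1 → posterior Beta(15, 27/5)

k = 6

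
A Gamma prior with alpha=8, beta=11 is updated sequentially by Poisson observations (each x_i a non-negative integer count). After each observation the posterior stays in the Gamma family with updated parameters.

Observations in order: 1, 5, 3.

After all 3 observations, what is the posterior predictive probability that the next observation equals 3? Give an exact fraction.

9848704993573976276992/110841891002655029296875

obs 1: x=1 → posterior Gamma(9, 12)
obs 2: x=5 → posterior Gamma(14, 13)
obs 3: x=3 → posterior Gamma(17, 14)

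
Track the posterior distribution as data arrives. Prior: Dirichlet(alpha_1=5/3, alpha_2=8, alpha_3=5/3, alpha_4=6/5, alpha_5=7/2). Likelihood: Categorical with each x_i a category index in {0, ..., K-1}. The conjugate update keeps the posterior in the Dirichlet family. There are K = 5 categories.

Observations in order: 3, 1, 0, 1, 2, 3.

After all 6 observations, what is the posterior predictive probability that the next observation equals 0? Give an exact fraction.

obs 1: x=3 → posterior Dirichlet(5/3, 8, 5/3, 11/5, 7/2)
obs 2: x=1 → posterior Dirichlet(5/3, 9, 5/3, 11/5, 7/2)
obs 3: x=0 → posterior Dirichlet(8/3, 9, 5/3, 11/5, 7/2)
obs 4: x=1 → posterior Dirichlet(8/3, 10, 5/3, 11/5, 7/2)
obs 5: x=2 → posterior Dirichlet(8/3, 10, 8/3, 11/5, 7/2)
obs 6: x=3 → posterior Dirichlet(8/3, 10, 8/3, 16/5, 7/2)

80/661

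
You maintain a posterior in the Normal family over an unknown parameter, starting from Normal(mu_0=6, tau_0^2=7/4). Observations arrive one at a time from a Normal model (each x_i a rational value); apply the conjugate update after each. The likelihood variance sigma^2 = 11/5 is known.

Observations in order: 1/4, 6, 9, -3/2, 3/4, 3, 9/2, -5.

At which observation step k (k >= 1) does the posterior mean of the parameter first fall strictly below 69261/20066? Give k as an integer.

k = 6

obs 1: x=1/4 → posterior Normal(1091/316, 77/79)
obs 2: x=6 → posterior Normal(1931/456, 77/114)
obs 3: x=9 → posterior Normal(3191/596, 77/149)
obs 4: x=-3/2 → posterior Normal(2981/736, 77/184)
obs 5: x=3/4 → posterior Normal(1543/438, 77/219)
obs 6: x=3 → posterior Normal(1753/508, 77/254)
obs 7: x=9/2 → posterior Normal(1034/289, 77/289)
obs 8: x=-5 → posterior Normal(859/324, 77/324)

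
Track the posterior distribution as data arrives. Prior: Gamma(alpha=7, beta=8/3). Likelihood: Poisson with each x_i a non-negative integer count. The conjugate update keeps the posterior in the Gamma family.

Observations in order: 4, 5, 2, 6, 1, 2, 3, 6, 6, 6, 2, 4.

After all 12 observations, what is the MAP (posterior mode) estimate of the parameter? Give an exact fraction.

obs 1: x=4 → posterior Gamma(11, 11/3)
obs 2: x=5 → posterior Gamma(16, 14/3)
obs 3: x=2 → posterior Gamma(18, 17/3)
obs 4: x=6 → posterior Gamma(24, 20/3)
obs 5: x=1 → posterior Gamma(25, 23/3)
obs 6: x=2 → posterior Gamma(27, 26/3)
obs 7: x=3 → posterior Gamma(30, 29/3)
obs 8: x=6 → posterior Gamma(36, 32/3)
obs 9: x=6 → posterior Gamma(42, 35/3)
obs 10: x=6 → posterior Gamma(48, 38/3)
obs 11: x=2 → posterior Gamma(50, 41/3)
obs 12: x=4 → posterior Gamma(54, 44/3)

159/44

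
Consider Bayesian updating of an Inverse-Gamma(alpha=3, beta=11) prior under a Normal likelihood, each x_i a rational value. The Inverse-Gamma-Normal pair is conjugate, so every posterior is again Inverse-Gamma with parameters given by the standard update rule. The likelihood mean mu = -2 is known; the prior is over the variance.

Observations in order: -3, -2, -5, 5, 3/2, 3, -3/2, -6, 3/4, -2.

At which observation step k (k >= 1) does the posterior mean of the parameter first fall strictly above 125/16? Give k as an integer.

obs 1: x=-3 → posterior Inverse-Gamma(7/2, 23/2)
obs 2: x=-2 → posterior Inverse-Gamma(4, 23/2)
obs 3: x=-5 → posterior Inverse-Gamma(9/2, 16)
obs 4: x=5 → posterior Inverse-Gamma(5, 81/2)
obs 5: x=3/2 → posterior Inverse-Gamma(11/2, 373/8)
obs 6: x=3 → posterior Inverse-Gamma(6, 473/8)
obs 7: x=-3/2 → posterior Inverse-Gamma(13/2, 237/4)
obs 8: x=-6 → posterior Inverse-Gamma(7, 269/4)
obs 9: x=3/4 → posterior Inverse-Gamma(15/2, 2273/32)
obs 10: x=-2 → posterior Inverse-Gamma(8, 2273/32)

k = 4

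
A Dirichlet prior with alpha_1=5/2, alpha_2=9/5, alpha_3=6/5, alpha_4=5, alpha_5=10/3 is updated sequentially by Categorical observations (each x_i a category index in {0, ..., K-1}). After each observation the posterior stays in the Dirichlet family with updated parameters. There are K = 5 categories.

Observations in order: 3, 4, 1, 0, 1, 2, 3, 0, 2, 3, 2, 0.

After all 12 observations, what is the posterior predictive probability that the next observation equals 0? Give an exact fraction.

33/155

obs 1: x=3 → posterior Dirichlet(5/2, 9/5, 6/5, 6, 10/3)
obs 2: x=4 → posterior Dirichlet(5/2, 9/5, 6/5, 6, 13/3)
obs 3: x=1 → posterior Dirichlet(5/2, 14/5, 6/5, 6, 13/3)
obs 4: x=0 → posterior Dirichlet(7/2, 14/5, 6/5, 6, 13/3)
obs 5: x=1 → posterior Dirichlet(7/2, 19/5, 6/5, 6, 13/3)
obs 6: x=2 → posterior Dirichlet(7/2, 19/5, 11/5, 6, 13/3)
obs 7: x=3 → posterior Dirichlet(7/2, 19/5, 11/5, 7, 13/3)
obs 8: x=0 → posterior Dirichlet(9/2, 19/5, 11/5, 7, 13/3)
obs 9: x=2 → posterior Dirichlet(9/2, 19/5, 16/5, 7, 13/3)
obs 10: x=3 → posterior Dirichlet(9/2, 19/5, 16/5, 8, 13/3)
obs 11: x=2 → posterior Dirichlet(9/2, 19/5, 21/5, 8, 13/3)
obs 12: x=0 → posterior Dirichlet(11/2, 19/5, 21/5, 8, 13/3)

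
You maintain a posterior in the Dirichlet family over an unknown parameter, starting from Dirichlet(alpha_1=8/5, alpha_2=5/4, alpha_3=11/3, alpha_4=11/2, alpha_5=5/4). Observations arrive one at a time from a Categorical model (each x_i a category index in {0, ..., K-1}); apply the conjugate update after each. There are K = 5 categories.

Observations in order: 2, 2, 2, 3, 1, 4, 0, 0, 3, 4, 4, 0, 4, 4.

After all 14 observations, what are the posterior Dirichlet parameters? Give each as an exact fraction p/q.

alpha_1=23/5, alpha_2=9/4, alpha_3=20/3, alpha_4=15/2, alpha_5=25/4

obs 1: x=2 → posterior Dirichlet(8/5, 5/4, 14/3, 11/2, 5/4)
obs 2: x=2 → posterior Dirichlet(8/5, 5/4, 17/3, 11/2, 5/4)
obs 3: x=2 → posterior Dirichlet(8/5, 5/4, 20/3, 11/2, 5/4)
obs 4: x=3 → posterior Dirichlet(8/5, 5/4, 20/3, 13/2, 5/4)
obs 5: x=1 → posterior Dirichlet(8/5, 9/4, 20/3, 13/2, 5/4)
obs 6: x=4 → posterior Dirichlet(8/5, 9/4, 20/3, 13/2, 9/4)
obs 7: x=0 → posterior Dirichlet(13/5, 9/4, 20/3, 13/2, 9/4)
obs 8: x=0 → posterior Dirichlet(18/5, 9/4, 20/3, 13/2, 9/4)
obs 9: x=3 → posterior Dirichlet(18/5, 9/4, 20/3, 15/2, 9/4)
obs 10: x=4 → posterior Dirichlet(18/5, 9/4, 20/3, 15/2, 13/4)
obs 11: x=4 → posterior Dirichlet(18/5, 9/4, 20/3, 15/2, 17/4)
obs 12: x=0 → posterior Dirichlet(23/5, 9/4, 20/3, 15/2, 17/4)
obs 13: x=4 → posterior Dirichlet(23/5, 9/4, 20/3, 15/2, 21/4)
obs 14: x=4 → posterior Dirichlet(23/5, 9/4, 20/3, 15/2, 25/4)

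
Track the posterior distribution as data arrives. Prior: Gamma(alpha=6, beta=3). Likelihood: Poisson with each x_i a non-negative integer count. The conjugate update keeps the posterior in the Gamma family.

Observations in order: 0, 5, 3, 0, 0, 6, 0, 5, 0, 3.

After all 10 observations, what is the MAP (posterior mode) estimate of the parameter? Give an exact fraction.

obs 1: x=0 → posterior Gamma(6, 4)
obs 2: x=5 → posterior Gamma(11, 5)
obs 3: x=3 → posterior Gamma(14, 6)
obs 4: x=0 → posterior Gamma(14, 7)
obs 5: x=0 → posterior Gamma(14, 8)
obs 6: x=6 → posterior Gamma(20, 9)
obs 7: x=0 → posterior Gamma(20, 10)
obs 8: x=5 → posterior Gamma(25, 11)
obs 9: x=0 → posterior Gamma(25, 12)
obs 10: x=3 → posterior Gamma(28, 13)

27/13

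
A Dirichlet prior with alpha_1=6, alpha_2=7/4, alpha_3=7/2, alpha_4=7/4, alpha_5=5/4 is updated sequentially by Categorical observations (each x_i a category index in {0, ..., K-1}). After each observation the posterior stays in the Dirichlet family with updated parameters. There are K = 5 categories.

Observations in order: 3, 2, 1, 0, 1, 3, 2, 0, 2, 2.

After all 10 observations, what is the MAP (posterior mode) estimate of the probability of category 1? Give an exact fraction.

obs 1: x=3 → posterior Dirichlet(6, 7/4, 7/2, 11/4, 5/4)
obs 2: x=2 → posterior Dirichlet(6, 7/4, 9/2, 11/4, 5/4)
obs 3: x=1 → posterior Dirichlet(6, 11/4, 9/2, 11/4, 5/4)
obs 4: x=0 → posterior Dirichlet(7, 11/4, 9/2, 11/4, 5/4)
obs 5: x=1 → posterior Dirichlet(7, 15/4, 9/2, 11/4, 5/4)
obs 6: x=3 → posterior Dirichlet(7, 15/4, 9/2, 15/4, 5/4)
obs 7: x=2 → posterior Dirichlet(7, 15/4, 11/2, 15/4, 5/4)
obs 8: x=0 → posterior Dirichlet(8, 15/4, 11/2, 15/4, 5/4)
obs 9: x=2 → posterior Dirichlet(8, 15/4, 13/2, 15/4, 5/4)
obs 10: x=2 → posterior Dirichlet(8, 15/4, 15/2, 15/4, 5/4)

1/7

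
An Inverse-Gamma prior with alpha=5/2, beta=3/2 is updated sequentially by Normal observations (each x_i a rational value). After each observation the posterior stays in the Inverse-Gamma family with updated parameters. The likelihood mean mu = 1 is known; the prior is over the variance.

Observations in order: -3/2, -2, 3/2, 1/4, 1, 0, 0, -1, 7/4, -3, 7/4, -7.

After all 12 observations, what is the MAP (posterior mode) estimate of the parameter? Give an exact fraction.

1699/304

obs 1: x=-3/2 → posterior Inverse-Gamma(3, 37/8)
obs 2: x=-2 → posterior Inverse-Gamma(7/2, 73/8)
obs 3: x=3/2 → posterior Inverse-Gamma(4, 37/4)
obs 4: x=1/4 → posterior Inverse-Gamma(9/2, 305/32)
obs 5: x=1 → posterior Inverse-Gamma(5, 305/32)
obs 6: x=0 → posterior Inverse-Gamma(11/2, 321/32)
obs 7: x=0 → posterior Inverse-Gamma(6, 337/32)
obs 8: x=-1 → posterior Inverse-Gamma(13/2, 401/32)
obs 9: x=7/4 → posterior Inverse-Gamma(7, 205/16)
obs 10: x=-3 → posterior Inverse-Gamma(15/2, 333/16)
obs 11: x=7/4 → posterior Inverse-Gamma(8, 675/32)
obs 12: x=-7 → posterior Inverse-Gamma(17/2, 1699/32)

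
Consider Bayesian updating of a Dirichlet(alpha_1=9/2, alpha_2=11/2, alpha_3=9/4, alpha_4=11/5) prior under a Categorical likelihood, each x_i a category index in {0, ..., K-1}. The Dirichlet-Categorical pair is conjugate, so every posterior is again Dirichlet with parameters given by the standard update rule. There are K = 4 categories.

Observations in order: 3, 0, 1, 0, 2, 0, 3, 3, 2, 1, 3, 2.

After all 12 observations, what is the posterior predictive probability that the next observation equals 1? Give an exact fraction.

150/529

obs 1: x=3 → posterior Dirichlet(9/2, 11/2, 9/4, 16/5)
obs 2: x=0 → posterior Dirichlet(11/2, 11/2, 9/4, 16/5)
obs 3: x=1 → posterior Dirichlet(11/2, 13/2, 9/4, 16/5)
obs 4: x=0 → posterior Dirichlet(13/2, 13/2, 9/4, 16/5)
obs 5: x=2 → posterior Dirichlet(13/2, 13/2, 13/4, 16/5)
obs 6: x=0 → posterior Dirichlet(15/2, 13/2, 13/4, 16/5)
obs 7: x=3 → posterior Dirichlet(15/2, 13/2, 13/4, 21/5)
obs 8: x=3 → posterior Dirichlet(15/2, 13/2, 13/4, 26/5)
obs 9: x=2 → posterior Dirichlet(15/2, 13/2, 17/4, 26/5)
obs 10: x=1 → posterior Dirichlet(15/2, 15/2, 17/4, 26/5)
obs 11: x=3 → posterior Dirichlet(15/2, 15/2, 17/4, 31/5)
obs 12: x=2 → posterior Dirichlet(15/2, 15/2, 21/4, 31/5)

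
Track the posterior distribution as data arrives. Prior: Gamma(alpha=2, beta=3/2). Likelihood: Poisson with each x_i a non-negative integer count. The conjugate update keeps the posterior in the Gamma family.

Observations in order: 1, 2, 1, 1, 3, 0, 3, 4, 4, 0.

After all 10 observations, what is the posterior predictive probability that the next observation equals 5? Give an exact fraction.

obs 1: x=1 → posterior Gamma(3, 5/2)
obs 2: x=2 → posterior Gamma(5, 7/2)
obs 3: x=1 → posterior Gamma(6, 9/2)
obs 4: x=1 → posterior Gamma(7, 11/2)
obs 5: x=3 → posterior Gamma(10, 13/2)
obs 6: x=0 → posterior Gamma(10, 15/2)
obs 7: x=3 → posterior Gamma(13, 17/2)
obs 8: x=4 → posterior Gamma(17, 19/2)
obs 9: x=4 → posterior Gamma(21, 21/2)
obs 10: x=0 → posterior Gamma(21, 23/2)

13421601691728327457213252458687936/444089209850062616169452667236328125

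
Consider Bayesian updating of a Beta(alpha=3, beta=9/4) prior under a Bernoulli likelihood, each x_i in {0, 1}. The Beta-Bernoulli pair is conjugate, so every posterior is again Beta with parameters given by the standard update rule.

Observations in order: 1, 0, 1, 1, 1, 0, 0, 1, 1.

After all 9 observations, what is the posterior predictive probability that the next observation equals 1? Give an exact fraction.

12/19

obs 1: x=1 → posterior Beta(4, 9/4)
obs 2: x=0 → posterior Beta(4, 13/4)
obs 3: x=1 → posterior Beta(5, 13/4)
obs 4: x=1 → posterior Beta(6, 13/4)
obs 5: x=1 → posterior Beta(7, 13/4)
obs 6: x=0 → posterior Beta(7, 17/4)
obs 7: x=0 → posterior Beta(7, 21/4)
obs 8: x=1 → posterior Beta(8, 21/4)
obs 9: x=1 → posterior Beta(9, 21/4)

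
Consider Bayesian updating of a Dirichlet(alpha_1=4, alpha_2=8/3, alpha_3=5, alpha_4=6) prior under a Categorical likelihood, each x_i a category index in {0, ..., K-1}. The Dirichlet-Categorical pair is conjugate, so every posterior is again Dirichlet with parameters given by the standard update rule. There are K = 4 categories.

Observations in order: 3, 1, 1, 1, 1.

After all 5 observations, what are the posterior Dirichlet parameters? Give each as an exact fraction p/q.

obs 1: x=3 → posterior Dirichlet(4, 8/3, 5, 7)
obs 2: x=1 → posterior Dirichlet(4, 11/3, 5, 7)
obs 3: x=1 → posterior Dirichlet(4, 14/3, 5, 7)
obs 4: x=1 → posterior Dirichlet(4, 17/3, 5, 7)
obs 5: x=1 → posterior Dirichlet(4, 20/3, 5, 7)

alpha_1=4, alpha_2=20/3, alpha_3=5, alpha_4=7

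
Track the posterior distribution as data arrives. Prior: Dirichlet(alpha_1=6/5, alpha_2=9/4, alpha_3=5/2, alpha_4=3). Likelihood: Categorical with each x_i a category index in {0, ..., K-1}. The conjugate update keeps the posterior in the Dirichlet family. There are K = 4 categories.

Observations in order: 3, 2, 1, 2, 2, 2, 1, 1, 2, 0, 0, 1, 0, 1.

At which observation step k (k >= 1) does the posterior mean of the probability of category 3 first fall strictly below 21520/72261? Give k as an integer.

k = 5

obs 1: x=3 → posterior Dirichlet(6/5, 9/4, 5/2, 4)
obs 2: x=2 → posterior Dirichlet(6/5, 9/4, 7/2, 4)
obs 3: x=1 → posterior Dirichlet(6/5, 13/4, 7/2, 4)
obs 4: x=2 → posterior Dirichlet(6/5, 13/4, 9/2, 4)
obs 5: x=2 → posterior Dirichlet(6/5, 13/4, 11/2, 4)
obs 6: x=2 → posterior Dirichlet(6/5, 13/4, 13/2, 4)
obs 7: x=1 → posterior Dirichlet(6/5, 17/4, 13/2, 4)
obs 8: x=1 → posterior Dirichlet(6/5, 21/4, 13/2, 4)
obs 9: x=2 → posterior Dirichlet(6/5, 21/4, 15/2, 4)
obs 10: x=0 → posterior Dirichlet(11/5, 21/4, 15/2, 4)
obs 11: x=0 → posterior Dirichlet(16/5, 21/4, 15/2, 4)
obs 12: x=1 → posterior Dirichlet(16/5, 25/4, 15/2, 4)
obs 13: x=0 → posterior Dirichlet(21/5, 25/4, 15/2, 4)
obs 14: x=1 → posterior Dirichlet(21/5, 29/4, 15/2, 4)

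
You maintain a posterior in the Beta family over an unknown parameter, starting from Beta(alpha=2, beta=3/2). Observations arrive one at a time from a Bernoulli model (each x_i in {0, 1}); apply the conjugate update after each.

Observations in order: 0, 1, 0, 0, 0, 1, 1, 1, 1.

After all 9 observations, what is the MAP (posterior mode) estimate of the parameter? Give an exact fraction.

obs 1: x=0 → posterior Beta(2, 5/2)
obs 2: x=1 → posterior Beta(3, 5/2)
obs 3: x=0 → posterior Beta(3, 7/2)
obs 4: x=0 → posterior Beta(3, 9/2)
obs 5: x=0 → posterior Beta(3, 11/2)
obs 6: x=1 → posterior Beta(4, 11/2)
obs 7: x=1 → posterior Beta(5, 11/2)
obs 8: x=1 → posterior Beta(6, 11/2)
obs 9: x=1 → posterior Beta(7, 11/2)

4/7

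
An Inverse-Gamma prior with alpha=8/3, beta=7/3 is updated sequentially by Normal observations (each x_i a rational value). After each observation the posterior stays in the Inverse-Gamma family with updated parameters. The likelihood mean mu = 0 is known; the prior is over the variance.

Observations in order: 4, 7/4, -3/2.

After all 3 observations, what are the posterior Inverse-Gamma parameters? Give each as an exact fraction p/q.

obs 1: x=4 → posterior Inverse-Gamma(19/6, 31/3)
obs 2: x=7/4 → posterior Inverse-Gamma(11/3, 1139/96)
obs 3: x=-3/2 → posterior Inverse-Gamma(25/6, 1247/96)

alpha=25/6, beta=1247/96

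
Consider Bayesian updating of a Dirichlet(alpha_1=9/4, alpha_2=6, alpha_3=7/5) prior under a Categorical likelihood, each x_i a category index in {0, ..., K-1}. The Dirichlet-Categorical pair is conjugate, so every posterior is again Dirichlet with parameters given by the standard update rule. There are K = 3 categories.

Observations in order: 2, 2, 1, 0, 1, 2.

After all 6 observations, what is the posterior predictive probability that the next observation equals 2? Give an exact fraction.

obs 1: x=2 → posterior Dirichlet(9/4, 6, 12/5)
obs 2: x=2 → posterior Dirichlet(9/4, 6, 17/5)
obs 3: x=1 → posterior Dirichlet(9/4, 7, 17/5)
obs 4: x=0 → posterior Dirichlet(13/4, 7, 17/5)
obs 5: x=1 → posterior Dirichlet(13/4, 8, 17/5)
obs 6: x=2 → posterior Dirichlet(13/4, 8, 22/5)

88/313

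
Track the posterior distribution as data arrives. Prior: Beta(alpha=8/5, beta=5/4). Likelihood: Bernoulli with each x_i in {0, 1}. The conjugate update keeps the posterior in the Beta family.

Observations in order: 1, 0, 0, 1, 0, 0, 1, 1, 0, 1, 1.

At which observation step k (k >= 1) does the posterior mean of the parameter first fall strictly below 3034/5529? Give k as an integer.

obs 1: x=1 → posterior Beta(13/5, 5/4)
obs 2: x=0 → posterior Beta(13/5, 9/4)
obs 3: x=0 → posterior Beta(13/5, 13/4)
obs 4: x=1 → posterior Beta(18/5, 13/4)
obs 5: x=0 → posterior Beta(18/5, 17/4)
obs 6: x=0 → posterior Beta(18/5, 21/4)
obs 7: x=1 → posterior Beta(23/5, 21/4)
obs 8: x=1 → posterior Beta(28/5, 21/4)
obs 9: x=0 → posterior Beta(28/5, 25/4)
obs 10: x=1 → posterior Beta(33/5, 25/4)
obs 11: x=1 → posterior Beta(38/5, 25/4)

k = 2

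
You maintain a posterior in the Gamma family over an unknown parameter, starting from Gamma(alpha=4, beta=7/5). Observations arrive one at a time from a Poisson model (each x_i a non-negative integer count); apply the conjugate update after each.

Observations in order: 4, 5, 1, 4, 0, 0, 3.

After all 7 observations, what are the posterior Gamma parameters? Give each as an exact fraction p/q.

alpha=21, beta=42/5

obs 1: x=4 → posterior Gamma(8, 12/5)
obs 2: x=5 → posterior Gamma(13, 17/5)
obs 3: x=1 → posterior Gamma(14, 22/5)
obs 4: x=4 → posterior Gamma(18, 27/5)
obs 5: x=0 → posterior Gamma(18, 32/5)
obs 6: x=0 → posterior Gamma(18, 37/5)
obs 7: x=3 → posterior Gamma(21, 42/5)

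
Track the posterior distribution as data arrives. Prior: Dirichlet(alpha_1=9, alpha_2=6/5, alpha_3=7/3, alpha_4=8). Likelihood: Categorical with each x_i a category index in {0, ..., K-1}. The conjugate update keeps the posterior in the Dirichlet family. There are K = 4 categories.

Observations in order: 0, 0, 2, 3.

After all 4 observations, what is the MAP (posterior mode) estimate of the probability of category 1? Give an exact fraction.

obs 1: x=0 → posterior Dirichlet(10, 6/5, 7/3, 8)
obs 2: x=0 → posterior Dirichlet(11, 6/5, 7/3, 8)
obs 3: x=2 → posterior Dirichlet(11, 6/5, 10/3, 8)
obs 4: x=3 → posterior Dirichlet(11, 6/5, 10/3, 9)

3/308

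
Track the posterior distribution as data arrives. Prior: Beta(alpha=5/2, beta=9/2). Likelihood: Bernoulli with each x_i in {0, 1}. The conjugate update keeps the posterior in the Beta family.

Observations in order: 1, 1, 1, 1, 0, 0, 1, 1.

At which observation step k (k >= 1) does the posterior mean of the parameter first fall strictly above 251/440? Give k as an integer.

obs 1: x=1 → posterior Beta(7/2, 9/2)
obs 2: x=1 → posterior Beta(9/2, 9/2)
obs 3: x=1 → posterior Beta(11/2, 9/2)
obs 4: x=1 → posterior Beta(13/2, 9/2)
obs 5: x=0 → posterior Beta(13/2, 11/2)
obs 6: x=0 → posterior Beta(13/2, 13/2)
obs 7: x=1 → posterior Beta(15/2, 13/2)
obs 8: x=1 → posterior Beta(17/2, 13/2)

k = 4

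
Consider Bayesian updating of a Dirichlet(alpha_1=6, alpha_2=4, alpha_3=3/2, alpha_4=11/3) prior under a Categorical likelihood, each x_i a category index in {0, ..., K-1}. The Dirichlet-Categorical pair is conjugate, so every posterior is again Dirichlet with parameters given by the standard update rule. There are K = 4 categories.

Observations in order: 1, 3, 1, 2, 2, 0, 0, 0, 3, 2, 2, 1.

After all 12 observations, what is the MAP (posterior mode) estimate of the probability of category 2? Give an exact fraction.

obs 1: x=1 → posterior Dirichlet(6, 5, 3/2, 11/3)
obs 2: x=3 → posterior Dirichlet(6, 5, 3/2, 14/3)
obs 3: x=1 → posterior Dirichlet(6, 6, 3/2, 14/3)
obs 4: x=2 → posterior Dirichlet(6, 6, 5/2, 14/3)
obs 5: x=2 → posterior Dirichlet(6, 6, 7/2, 14/3)
obs 6: x=0 → posterior Dirichlet(7, 6, 7/2, 14/3)
obs 7: x=0 → posterior Dirichlet(8, 6, 7/2, 14/3)
obs 8: x=0 → posterior Dirichlet(9, 6, 7/2, 14/3)
obs 9: x=3 → posterior Dirichlet(9, 6, 7/2, 17/3)
obs 10: x=2 → posterior Dirichlet(9, 6, 9/2, 17/3)
obs 11: x=2 → posterior Dirichlet(9, 6, 11/2, 17/3)
obs 12: x=1 → posterior Dirichlet(9, 7, 11/2, 17/3)

27/139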